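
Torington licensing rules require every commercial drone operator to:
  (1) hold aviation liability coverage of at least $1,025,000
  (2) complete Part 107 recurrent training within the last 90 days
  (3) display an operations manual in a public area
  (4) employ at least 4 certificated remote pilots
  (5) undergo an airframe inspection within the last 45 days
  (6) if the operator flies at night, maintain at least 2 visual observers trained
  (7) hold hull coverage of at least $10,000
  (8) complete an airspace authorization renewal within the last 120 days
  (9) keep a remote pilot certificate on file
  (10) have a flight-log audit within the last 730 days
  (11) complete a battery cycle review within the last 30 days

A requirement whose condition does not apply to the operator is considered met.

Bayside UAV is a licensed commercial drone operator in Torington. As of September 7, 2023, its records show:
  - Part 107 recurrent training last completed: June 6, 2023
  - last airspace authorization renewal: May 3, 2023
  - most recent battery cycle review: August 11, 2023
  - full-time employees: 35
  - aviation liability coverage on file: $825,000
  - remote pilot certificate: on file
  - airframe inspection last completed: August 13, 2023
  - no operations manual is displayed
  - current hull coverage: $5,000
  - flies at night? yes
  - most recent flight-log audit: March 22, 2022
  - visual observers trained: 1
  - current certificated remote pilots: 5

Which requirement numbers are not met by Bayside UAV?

1, 2, 3, 6, 7, 8

1. aviation liability coverage $825,000 < $1,025,000 → not met
2. Part 107 recurrent training 93 days ago vs limit 90 → not met
3. operations manual absent → not met
4. certificated remote pilots 5 ≥ 4 → met
5. airframe inspection 25 days ago vs limit 45 → met
6. condition 'flies at night' holds; visual observers trained 1 < 2 → not met
7. hull coverage $5,000 < $10,000 → not met
8. airspace authorization renewal 127 days ago vs limit 120 → not met
9. remote pilot certificate present → met
10. flight-log audit 534 days ago vs limit 730 → met
11. battery cycle review 27 days ago vs limit 30 → met
Not met: 1, 2, 3, 6, 7, 8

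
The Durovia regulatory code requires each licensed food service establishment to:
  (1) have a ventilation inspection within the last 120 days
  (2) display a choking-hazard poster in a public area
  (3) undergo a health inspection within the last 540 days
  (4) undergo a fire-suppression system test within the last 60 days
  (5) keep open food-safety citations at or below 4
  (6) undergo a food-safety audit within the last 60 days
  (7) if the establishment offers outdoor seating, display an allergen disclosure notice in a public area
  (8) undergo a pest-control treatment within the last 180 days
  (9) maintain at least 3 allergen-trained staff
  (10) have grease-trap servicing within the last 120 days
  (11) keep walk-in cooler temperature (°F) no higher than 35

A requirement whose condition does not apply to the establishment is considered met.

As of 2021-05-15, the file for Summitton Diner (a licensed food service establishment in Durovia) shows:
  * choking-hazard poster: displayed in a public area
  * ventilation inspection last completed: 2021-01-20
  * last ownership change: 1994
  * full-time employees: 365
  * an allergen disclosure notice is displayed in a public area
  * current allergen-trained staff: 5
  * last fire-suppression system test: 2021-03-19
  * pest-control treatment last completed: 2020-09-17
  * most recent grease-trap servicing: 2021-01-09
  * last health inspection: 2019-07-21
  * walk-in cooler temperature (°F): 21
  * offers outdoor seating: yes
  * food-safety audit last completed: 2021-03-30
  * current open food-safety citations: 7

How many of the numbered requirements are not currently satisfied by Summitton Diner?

1. ventilation inspection 115 days ago vs limit 120 → met
2. choking-hazard poster present → met
3. health inspection 664 days ago vs limit 540 → not met
4. fire-suppression system test 57 days ago vs limit 60 → met
5. open food-safety citations 7 > 4 → not met
6. food-safety audit 46 days ago vs limit 60 → met
7. condition 'offers outdoor seating' holds; allergen disclosure notice present → met
8. pest-control treatment 240 days ago vs limit 180 → not met
9. allergen-trained staff 5 ≥ 3 → met
10. grease-trap servicing 126 days ago vs limit 120 → not met
11. walk-in cooler temperature (°F) 21 ≤ 35 → met
Not met: 4 of 11

4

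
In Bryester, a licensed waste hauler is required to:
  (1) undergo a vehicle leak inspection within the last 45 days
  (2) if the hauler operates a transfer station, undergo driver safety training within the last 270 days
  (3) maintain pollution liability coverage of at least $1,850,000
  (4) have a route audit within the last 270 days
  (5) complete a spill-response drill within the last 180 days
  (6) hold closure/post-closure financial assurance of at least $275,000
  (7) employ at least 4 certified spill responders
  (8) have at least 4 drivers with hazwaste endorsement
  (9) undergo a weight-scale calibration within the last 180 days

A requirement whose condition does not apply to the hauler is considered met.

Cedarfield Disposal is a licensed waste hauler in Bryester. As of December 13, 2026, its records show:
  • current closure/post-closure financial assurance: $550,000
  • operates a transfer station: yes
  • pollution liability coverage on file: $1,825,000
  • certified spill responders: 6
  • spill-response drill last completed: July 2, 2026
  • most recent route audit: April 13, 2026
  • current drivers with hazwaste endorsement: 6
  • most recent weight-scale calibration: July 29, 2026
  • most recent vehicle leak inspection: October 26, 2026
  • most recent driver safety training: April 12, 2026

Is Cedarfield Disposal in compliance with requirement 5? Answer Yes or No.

Yes

5. spill-response drill 164 days ago vs limit 180 → met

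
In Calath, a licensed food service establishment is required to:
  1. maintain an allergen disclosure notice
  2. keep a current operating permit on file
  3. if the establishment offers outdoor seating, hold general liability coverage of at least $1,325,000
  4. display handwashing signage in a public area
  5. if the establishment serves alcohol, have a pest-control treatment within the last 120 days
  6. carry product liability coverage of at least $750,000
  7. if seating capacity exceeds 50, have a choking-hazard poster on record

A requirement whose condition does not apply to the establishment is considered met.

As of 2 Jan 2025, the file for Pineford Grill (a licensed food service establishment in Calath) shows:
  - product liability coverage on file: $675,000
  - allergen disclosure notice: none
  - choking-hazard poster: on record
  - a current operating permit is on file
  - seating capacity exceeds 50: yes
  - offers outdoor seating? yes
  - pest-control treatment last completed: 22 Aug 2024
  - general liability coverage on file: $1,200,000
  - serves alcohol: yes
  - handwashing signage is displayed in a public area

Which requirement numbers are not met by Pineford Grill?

1, 3, 5, 6

1. allergen disclosure notice absent → not met
2. current operating permit present → met
3. condition 'offers outdoor seating' holds; general liability coverage $1,200,000 < $1,325,000 → not met
4. handwashing signage present → met
5. condition 'serves alcohol' holds; pest-control treatment 133 days ago vs limit 120 → not met
6. product liability coverage $675,000 < $750,000 → not met
7. condition 'seating capacity exceeds 50' holds; choking-hazard poster present → met
Not met: 1, 3, 5, 6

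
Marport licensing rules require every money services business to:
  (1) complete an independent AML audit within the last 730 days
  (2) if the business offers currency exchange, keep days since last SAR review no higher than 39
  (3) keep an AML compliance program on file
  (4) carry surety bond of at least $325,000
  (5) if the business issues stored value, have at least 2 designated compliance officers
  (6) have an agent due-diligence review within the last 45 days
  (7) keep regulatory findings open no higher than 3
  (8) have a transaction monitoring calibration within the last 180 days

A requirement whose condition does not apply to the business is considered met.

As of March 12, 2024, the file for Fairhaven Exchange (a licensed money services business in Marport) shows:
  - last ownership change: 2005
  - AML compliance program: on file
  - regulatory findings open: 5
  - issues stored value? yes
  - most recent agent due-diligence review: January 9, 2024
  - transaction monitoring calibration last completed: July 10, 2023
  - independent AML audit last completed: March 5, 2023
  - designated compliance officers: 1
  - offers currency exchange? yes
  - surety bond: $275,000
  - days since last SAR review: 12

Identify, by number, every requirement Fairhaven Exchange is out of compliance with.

1. independent AML audit 373 days ago vs limit 730 → met
2. condition 'offers currency exchange' holds; days since last SAR review 12 ≤ 39 → met
3. AML compliance program present → met
4. surety bond $275,000 < $325,000 → not met
5. condition 'issues stored value' holds; designated compliance officers 1 < 2 → not met
6. agent due-diligence review 63 days ago vs limit 45 → not met
7. regulatory findings open 5 > 3 → not met
8. transaction monitoring calibration 246 days ago vs limit 180 → not met
Not met: 4, 5, 6, 7, 8

4, 5, 6, 7, 8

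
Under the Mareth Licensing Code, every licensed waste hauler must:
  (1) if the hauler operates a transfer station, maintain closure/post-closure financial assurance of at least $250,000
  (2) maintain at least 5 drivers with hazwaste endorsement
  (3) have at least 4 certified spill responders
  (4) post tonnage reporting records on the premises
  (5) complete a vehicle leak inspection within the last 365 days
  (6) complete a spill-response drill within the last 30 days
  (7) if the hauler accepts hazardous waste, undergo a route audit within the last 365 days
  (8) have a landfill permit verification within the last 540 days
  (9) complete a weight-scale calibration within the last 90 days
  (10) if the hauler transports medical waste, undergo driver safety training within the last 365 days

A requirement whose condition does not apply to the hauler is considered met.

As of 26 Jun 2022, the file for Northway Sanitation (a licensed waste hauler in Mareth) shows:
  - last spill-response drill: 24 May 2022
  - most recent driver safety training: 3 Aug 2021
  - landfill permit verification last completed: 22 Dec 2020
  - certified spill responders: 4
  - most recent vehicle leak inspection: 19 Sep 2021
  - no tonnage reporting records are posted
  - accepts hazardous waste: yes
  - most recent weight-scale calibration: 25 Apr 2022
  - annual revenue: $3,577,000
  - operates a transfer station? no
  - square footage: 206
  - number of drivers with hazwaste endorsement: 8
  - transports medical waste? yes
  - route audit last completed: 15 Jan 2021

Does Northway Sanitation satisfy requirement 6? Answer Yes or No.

No

6. spill-response drill 33 days ago vs limit 30 → not met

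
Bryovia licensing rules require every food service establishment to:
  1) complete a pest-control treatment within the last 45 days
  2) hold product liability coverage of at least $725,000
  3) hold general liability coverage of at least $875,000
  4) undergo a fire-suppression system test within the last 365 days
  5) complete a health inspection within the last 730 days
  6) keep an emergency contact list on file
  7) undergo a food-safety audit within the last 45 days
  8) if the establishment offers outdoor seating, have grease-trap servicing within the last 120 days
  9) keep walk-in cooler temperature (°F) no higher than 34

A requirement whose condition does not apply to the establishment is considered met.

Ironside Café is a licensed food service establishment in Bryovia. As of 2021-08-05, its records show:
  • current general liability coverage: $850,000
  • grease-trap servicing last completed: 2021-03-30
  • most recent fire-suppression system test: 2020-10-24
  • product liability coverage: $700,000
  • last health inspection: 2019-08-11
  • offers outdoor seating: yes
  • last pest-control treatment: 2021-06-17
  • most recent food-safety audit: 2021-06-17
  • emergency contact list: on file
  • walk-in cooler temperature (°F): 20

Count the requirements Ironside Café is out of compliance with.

1. pest-control treatment 49 days ago vs limit 45 → not met
2. product liability coverage $700,000 < $725,000 → not met
3. general liability coverage $850,000 < $875,000 → not met
4. fire-suppression system test 285 days ago vs limit 365 → met
5. health inspection 725 days ago vs limit 730 → met
6. emergency contact list present → met
7. food-safety audit 49 days ago vs limit 45 → not met
8. condition 'offers outdoor seating' holds; grease-trap servicing 128 days ago vs limit 120 → not met
9. walk-in cooler temperature (°F) 20 ≤ 34 → met
Not met: 5 of 9

5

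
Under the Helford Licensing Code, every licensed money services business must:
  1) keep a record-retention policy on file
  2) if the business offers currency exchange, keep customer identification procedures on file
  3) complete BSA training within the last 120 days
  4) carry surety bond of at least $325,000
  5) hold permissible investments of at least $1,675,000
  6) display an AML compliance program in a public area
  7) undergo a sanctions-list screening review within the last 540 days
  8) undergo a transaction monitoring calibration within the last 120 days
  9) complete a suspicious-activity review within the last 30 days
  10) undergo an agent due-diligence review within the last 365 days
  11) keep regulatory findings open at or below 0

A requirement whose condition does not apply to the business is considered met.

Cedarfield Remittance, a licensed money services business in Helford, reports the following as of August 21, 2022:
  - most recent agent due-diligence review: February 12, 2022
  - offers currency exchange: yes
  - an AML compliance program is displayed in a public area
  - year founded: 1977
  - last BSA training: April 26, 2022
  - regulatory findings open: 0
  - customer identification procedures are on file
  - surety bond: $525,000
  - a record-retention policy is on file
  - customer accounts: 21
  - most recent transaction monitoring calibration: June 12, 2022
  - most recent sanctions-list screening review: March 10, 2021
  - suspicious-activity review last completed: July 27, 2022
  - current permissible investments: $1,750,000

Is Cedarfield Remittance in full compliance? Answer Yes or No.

1. record-retention policy present → met
2. condition 'offers currency exchange' holds; customer identification procedures present → met
3. BSA training 117 days ago vs limit 120 → met
4. surety bond $525,000 ≥ $325,000 → met
5. permissible investments $1,750,000 ≥ $1,675,000 → met
6. AML compliance program present → met
7. sanctions-list screening review 529 days ago vs limit 540 → met
8. transaction monitoring calibration 70 days ago vs limit 120 → met
9. suspicious-activity review 25 days ago vs limit 30 → met
10. agent due-diligence review 190 days ago vs limit 365 → met
11. regulatory findings open 0 ≤ 0 → met
All met.

Yes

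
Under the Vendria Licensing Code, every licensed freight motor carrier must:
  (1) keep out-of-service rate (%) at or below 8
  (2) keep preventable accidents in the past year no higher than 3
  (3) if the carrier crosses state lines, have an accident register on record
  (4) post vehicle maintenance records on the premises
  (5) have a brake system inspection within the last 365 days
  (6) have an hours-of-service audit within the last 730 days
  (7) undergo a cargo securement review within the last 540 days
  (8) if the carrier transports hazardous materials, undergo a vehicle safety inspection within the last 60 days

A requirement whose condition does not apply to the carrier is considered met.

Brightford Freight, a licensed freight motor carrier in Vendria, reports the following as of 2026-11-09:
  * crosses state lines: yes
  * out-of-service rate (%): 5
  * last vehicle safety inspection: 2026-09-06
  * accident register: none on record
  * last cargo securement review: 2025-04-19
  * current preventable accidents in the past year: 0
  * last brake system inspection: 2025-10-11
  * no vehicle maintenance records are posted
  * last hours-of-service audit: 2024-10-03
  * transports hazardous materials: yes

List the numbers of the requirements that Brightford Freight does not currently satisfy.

3, 4, 5, 6, 7, 8

1. out-of-service rate (%) 5 ≤ 8 → met
2. preventable accidents in the past year 0 ≤ 3 → met
3. condition 'crosses state lines' holds; accident register absent → not met
4. vehicle maintenance records absent → not met
5. brake system inspection 394 days ago vs limit 365 → not met
6. hours-of-service audit 767 days ago vs limit 730 → not met
7. cargo securement review 569 days ago vs limit 540 → not met
8. condition 'transports hazardous materials' holds; vehicle safety inspection 64 days ago vs limit 60 → not met
Not met: 3, 4, 5, 6, 7, 8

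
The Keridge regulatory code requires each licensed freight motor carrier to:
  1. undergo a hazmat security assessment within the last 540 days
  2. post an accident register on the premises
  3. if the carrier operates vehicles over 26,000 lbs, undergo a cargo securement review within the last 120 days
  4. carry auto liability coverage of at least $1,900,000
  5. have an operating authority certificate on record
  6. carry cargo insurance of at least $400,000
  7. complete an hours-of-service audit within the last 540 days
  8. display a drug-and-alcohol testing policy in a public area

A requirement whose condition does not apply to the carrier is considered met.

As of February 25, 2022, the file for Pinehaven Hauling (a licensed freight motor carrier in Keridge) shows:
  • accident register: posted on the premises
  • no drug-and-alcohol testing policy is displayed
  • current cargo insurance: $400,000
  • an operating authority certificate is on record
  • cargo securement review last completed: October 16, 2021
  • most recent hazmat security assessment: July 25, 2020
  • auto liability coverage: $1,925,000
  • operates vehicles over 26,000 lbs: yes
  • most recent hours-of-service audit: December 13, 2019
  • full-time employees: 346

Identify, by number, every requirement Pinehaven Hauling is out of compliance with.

1. hazmat security assessment 580 days ago vs limit 540 → not met
2. accident register present → met
3. condition 'operates vehicles over 26,000 lbs' holds; cargo securement review 132 days ago vs limit 120 → not met
4. auto liability coverage $1,925,000 ≥ $1,900,000 → met
5. operating authority certificate present → met
6. cargo insurance $400,000 ≥ $400,000 → met
7. hours-of-service audit 805 days ago vs limit 540 → not met
8. drug-and-alcohol testing policy absent → not met
Not met: 1, 3, 7, 8

1, 3, 7, 8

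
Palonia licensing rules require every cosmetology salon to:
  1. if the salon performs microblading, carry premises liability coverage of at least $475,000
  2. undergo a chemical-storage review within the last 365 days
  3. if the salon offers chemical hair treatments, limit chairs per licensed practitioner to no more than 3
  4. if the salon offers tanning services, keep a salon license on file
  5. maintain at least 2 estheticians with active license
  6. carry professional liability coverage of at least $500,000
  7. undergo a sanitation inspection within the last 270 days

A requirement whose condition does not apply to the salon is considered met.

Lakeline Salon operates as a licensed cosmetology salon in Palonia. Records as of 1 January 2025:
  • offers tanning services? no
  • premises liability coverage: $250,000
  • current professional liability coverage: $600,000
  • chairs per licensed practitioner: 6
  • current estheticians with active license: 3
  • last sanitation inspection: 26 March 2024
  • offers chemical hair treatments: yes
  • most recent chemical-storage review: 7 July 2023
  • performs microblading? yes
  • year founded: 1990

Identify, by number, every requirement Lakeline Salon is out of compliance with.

1. condition 'performs microblading' holds; premises liability coverage $250,000 < $475,000 → not met
2. chemical-storage review 544 days ago vs limit 365 → not met
3. condition 'offers chemical hair treatments' holds; chairs per licensed practitioner 6 > 3 → not met
4. condition 'offers tanning services' does not hold → requirement n/a → met
5. estheticians with active license 3 ≥ 2 → met
6. professional liability coverage $600,000 ≥ $500,000 → met
7. sanitation inspection 281 days ago vs limit 270 → not met
Not met: 1, 2, 3, 7

1, 2, 3, 7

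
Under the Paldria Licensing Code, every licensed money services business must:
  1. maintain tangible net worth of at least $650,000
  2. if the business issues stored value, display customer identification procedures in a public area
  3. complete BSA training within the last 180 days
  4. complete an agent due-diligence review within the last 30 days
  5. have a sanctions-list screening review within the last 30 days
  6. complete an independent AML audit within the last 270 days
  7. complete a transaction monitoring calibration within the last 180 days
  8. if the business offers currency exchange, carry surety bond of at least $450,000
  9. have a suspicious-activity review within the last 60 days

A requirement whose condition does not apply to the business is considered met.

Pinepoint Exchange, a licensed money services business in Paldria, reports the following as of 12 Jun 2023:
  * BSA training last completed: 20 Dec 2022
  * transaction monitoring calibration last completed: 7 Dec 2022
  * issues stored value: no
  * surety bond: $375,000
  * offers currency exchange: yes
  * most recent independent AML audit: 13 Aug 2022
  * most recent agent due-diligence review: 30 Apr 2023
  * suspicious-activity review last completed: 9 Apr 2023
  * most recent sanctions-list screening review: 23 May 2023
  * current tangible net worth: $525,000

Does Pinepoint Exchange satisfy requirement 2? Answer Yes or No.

2. condition 'issues stored value' does not hold → requirement n/a → met

Yes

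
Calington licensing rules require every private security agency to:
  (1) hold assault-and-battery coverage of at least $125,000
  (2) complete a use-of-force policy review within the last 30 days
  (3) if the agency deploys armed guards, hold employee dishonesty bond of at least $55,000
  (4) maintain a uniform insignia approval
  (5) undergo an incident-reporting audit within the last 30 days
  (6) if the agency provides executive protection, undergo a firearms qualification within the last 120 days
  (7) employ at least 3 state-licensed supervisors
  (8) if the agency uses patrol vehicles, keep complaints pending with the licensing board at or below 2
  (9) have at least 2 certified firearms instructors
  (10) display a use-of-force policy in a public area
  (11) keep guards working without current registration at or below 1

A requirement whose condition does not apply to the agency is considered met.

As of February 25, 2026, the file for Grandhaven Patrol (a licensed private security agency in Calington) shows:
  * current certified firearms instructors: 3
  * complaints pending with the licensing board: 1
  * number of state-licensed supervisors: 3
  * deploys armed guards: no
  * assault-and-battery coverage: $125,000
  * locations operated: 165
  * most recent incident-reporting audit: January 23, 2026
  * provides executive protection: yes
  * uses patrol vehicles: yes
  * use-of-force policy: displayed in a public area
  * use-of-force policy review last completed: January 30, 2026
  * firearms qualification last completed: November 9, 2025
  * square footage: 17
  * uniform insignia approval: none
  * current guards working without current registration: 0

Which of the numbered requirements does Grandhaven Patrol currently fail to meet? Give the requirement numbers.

4, 5

1. assault-and-battery coverage $125,000 ≥ $125,000 → met
2. use-of-force policy review 26 days ago vs limit 30 → met
3. condition 'deploys armed guards' does not hold → requirement n/a → met
4. uniform insignia approval absent → not met
5. incident-reporting audit 33 days ago vs limit 30 → not met
6. condition 'provides executive protection' holds; firearms qualification 108 days ago vs limit 120 → met
7. state-licensed supervisors 3 ≥ 3 → met
8. condition 'uses patrol vehicles' holds; complaints pending with the licensing board 1 ≤ 2 → met
9. certified firearms instructors 3 ≥ 2 → met
10. use-of-force policy present → met
11. guards working without current registration 0 ≤ 1 → met
Not met: 4, 5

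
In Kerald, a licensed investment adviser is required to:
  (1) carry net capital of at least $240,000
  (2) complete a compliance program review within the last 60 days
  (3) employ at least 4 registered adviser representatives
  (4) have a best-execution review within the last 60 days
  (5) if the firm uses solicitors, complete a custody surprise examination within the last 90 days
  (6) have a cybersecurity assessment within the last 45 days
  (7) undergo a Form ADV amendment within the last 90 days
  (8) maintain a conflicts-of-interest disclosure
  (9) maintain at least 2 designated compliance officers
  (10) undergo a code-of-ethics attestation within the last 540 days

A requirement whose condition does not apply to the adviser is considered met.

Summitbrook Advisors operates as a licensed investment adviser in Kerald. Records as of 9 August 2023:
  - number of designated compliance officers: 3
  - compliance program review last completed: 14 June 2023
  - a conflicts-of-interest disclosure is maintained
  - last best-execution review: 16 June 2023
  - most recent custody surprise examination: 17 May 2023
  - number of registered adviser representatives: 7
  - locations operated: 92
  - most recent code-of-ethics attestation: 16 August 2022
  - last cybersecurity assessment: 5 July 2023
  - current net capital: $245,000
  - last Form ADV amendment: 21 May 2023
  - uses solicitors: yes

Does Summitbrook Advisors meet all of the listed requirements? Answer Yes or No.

1. net capital $245,000 ≥ $240,000 → met
2. compliance program review 56 days ago vs limit 60 → met
3. registered adviser representatives 7 ≥ 4 → met
4. best-execution review 54 days ago vs limit 60 → met
5. condition 'uses solicitors' holds; custody surprise examination 84 days ago vs limit 90 → met
6. cybersecurity assessment 35 days ago vs limit 45 → met
7. Form ADV amendment 80 days ago vs limit 90 → met
8. conflicts-of-interest disclosure present → met
9. designated compliance officers 3 ≥ 2 → met
10. code-of-ethics attestation 358 days ago vs limit 540 → met
All met.

Yes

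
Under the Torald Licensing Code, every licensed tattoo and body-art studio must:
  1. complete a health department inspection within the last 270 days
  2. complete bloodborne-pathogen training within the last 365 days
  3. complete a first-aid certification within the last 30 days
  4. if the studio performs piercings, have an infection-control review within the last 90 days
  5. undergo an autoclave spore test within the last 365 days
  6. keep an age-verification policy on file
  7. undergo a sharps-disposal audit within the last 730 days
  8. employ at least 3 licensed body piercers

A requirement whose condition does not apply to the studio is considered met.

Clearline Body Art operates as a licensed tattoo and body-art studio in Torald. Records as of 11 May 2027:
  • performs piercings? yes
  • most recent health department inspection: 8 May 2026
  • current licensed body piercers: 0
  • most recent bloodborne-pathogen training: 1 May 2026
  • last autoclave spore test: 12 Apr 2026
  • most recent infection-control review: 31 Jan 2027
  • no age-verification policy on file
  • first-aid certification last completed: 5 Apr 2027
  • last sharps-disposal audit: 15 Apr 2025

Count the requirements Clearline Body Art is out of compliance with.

1. health department inspection 368 days ago vs limit 270 → not met
2. bloodborne-pathogen training 375 days ago vs limit 365 → not met
3. first-aid certification 36 days ago vs limit 30 → not met
4. condition 'performs piercings' holds; infection-control review 100 days ago vs limit 90 → not met
5. autoclave spore test 394 days ago vs limit 365 → not met
6. age-verification policy absent → not met
7. sharps-disposal audit 756 days ago vs limit 730 → not met
8. licensed body piercers 0 < 3 → not met
Not met: 8 of 8

8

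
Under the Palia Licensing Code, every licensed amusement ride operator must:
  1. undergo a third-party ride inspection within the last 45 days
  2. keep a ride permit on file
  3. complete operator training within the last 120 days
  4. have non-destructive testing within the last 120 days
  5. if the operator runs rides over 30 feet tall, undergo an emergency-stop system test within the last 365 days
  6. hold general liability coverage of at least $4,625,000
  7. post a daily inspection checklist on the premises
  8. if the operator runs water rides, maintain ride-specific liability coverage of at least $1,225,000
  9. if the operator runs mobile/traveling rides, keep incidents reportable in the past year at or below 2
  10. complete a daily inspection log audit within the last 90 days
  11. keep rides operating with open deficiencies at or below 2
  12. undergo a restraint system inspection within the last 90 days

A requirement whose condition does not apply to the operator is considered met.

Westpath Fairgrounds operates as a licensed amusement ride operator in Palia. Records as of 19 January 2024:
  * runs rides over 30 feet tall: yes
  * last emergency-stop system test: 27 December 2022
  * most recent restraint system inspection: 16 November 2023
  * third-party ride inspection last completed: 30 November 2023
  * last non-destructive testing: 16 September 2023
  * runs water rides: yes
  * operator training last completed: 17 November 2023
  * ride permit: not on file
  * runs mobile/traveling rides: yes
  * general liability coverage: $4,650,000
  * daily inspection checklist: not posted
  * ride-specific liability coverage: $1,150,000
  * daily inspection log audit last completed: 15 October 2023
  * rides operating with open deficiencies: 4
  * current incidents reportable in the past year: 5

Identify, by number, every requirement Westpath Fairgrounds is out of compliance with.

1, 2, 4, 5, 7, 8, 9, 10, 11

1. third-party ride inspection 50 days ago vs limit 45 → not met
2. ride permit absent → not met
3. operator training 63 days ago vs limit 120 → met
4. non-destructive testing 125 days ago vs limit 120 → not met
5. condition 'runs rides over 30 feet tall' holds; emergency-stop system test 388 days ago vs limit 365 → not met
6. general liability coverage $4,650,000 ≥ $4,625,000 → met
7. daily inspection checklist absent → not met
8. condition 'runs water rides' holds; ride-specific liability coverage $1,150,000 < $1,225,000 → not met
9. condition 'runs mobile/traveling rides' holds; incidents reportable in the past year 5 > 2 → not met
10. daily inspection log audit 96 days ago vs limit 90 → not met
11. rides operating with open deficiencies 4 > 2 → not met
12. restraint system inspection 64 days ago vs limit 90 → met
Not met: 1, 2, 4, 5, 7, 8, 9, 10, 11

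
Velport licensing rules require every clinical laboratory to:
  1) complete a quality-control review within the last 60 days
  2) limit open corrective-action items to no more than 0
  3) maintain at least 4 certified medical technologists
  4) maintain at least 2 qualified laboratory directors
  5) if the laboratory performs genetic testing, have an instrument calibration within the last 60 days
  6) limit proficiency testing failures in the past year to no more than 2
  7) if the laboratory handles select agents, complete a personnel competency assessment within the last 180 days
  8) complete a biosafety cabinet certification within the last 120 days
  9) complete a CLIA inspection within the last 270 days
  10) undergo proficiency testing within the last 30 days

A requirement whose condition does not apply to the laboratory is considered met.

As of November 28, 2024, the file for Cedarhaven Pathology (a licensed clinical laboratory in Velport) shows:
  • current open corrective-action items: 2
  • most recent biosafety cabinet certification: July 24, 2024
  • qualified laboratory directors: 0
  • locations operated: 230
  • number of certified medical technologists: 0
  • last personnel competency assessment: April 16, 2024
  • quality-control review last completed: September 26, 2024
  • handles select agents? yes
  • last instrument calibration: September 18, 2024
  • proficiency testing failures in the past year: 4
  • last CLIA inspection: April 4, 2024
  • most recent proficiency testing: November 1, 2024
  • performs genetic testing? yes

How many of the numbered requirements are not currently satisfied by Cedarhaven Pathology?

8

1. quality-control review 63 days ago vs limit 60 → not met
2. open corrective-action items 2 > 0 → not met
3. certified medical technologists 0 < 4 → not met
4. qualified laboratory directors 0 < 2 → not met
5. condition 'performs genetic testing' holds; instrument calibration 71 days ago vs limit 60 → not met
6. proficiency testing failures in the past year 4 > 2 → not met
7. condition 'handles select agents' holds; personnel competency assessment 226 days ago vs limit 180 → not met
8. biosafety cabinet certification 127 days ago vs limit 120 → not met
9. CLIA inspection 238 days ago vs limit 270 → met
10. proficiency testing 27 days ago vs limit 30 → met
Not met: 8 of 10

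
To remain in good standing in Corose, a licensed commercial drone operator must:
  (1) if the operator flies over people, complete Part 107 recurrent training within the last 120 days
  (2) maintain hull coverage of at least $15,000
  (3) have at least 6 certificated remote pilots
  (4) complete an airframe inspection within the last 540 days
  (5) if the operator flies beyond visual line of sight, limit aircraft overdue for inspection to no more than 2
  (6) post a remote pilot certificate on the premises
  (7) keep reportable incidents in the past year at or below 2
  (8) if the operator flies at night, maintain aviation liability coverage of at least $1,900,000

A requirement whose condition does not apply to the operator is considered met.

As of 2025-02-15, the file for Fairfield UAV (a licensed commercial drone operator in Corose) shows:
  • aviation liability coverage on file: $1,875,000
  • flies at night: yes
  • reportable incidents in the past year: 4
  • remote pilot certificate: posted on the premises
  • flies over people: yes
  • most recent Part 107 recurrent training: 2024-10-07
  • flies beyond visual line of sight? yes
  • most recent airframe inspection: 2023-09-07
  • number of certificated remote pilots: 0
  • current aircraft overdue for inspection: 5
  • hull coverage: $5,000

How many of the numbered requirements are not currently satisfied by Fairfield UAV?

6

1. condition 'flies over people' holds; Part 107 recurrent training 131 days ago vs limit 120 → not met
2. hull coverage $5,000 < $15,000 → not met
3. certificated remote pilots 0 < 6 → not met
4. airframe inspection 527 days ago vs limit 540 → met
5. condition 'flies beyond visual line of sight' holds; aircraft overdue for inspection 5 > 2 → not met
6. remote pilot certificate present → met
7. reportable incidents in the past year 4 > 2 → not met
8. condition 'flies at night' holds; aviation liability coverage $1,875,000 < $1,900,000 → not met
Not met: 6 of 8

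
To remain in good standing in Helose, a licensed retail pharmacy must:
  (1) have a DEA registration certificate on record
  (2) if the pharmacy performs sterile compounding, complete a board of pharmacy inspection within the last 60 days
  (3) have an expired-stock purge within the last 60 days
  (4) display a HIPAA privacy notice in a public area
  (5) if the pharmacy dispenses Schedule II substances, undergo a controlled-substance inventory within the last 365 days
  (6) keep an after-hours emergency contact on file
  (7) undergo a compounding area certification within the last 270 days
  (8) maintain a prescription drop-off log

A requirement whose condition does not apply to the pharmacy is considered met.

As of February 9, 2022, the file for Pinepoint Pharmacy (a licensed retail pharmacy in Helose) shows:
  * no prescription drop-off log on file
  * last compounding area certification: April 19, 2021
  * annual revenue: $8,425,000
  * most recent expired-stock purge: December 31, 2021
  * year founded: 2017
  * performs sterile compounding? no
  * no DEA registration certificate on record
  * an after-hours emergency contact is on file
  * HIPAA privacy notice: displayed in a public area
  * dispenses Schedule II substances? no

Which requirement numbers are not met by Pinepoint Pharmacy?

1. DEA registration certificate absent → not met
2. condition 'performs sterile compounding' does not hold → requirement n/a → met
3. expired-stock purge 40 days ago vs limit 60 → met
4. HIPAA privacy notice present → met
5. condition 'dispenses Schedule II substances' does not hold → requirement n/a → met
6. after-hours emergency contact present → met
7. compounding area certification 296 days ago vs limit 270 → not met
8. prescription drop-off log absent → not met
Not met: 1, 7, 8

1, 7, 8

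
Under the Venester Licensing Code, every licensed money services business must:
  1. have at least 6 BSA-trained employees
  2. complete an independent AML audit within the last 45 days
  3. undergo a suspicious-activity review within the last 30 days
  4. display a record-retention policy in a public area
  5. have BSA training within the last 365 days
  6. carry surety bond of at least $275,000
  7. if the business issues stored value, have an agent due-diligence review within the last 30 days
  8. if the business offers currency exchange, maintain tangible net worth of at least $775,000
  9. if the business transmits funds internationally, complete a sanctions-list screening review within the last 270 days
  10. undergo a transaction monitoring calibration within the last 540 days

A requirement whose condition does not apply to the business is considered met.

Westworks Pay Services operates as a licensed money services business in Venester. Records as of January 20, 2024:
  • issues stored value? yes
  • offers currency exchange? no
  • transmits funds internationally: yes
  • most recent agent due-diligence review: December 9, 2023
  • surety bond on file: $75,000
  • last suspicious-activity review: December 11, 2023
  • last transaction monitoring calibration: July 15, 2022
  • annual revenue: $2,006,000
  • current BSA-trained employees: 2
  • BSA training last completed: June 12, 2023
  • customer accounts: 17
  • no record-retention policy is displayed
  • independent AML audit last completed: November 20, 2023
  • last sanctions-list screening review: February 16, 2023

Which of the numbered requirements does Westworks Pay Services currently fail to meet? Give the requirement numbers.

1. BSA-trained employees 2 < 6 → not met
2. independent AML audit 61 days ago vs limit 45 → not met
3. suspicious-activity review 40 days ago vs limit 30 → not met
4. record-retention policy absent → not met
5. BSA training 222 days ago vs limit 365 → met
6. surety bond $75,000 < $275,000 → not met
7. condition 'issues stored value' holds; agent due-diligence review 42 days ago vs limit 30 → not met
8. condition 'offers currency exchange' does not hold → requirement n/a → met
9. condition 'transmits funds internationally' holds; sanctions-list screening review 338 days ago vs limit 270 → not met
10. transaction monitoring calibration 554 days ago vs limit 540 → not met
Not met: 1, 2, 3, 4, 6, 7, 9, 10

1, 2, 3, 4, 6, 7, 9, 10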